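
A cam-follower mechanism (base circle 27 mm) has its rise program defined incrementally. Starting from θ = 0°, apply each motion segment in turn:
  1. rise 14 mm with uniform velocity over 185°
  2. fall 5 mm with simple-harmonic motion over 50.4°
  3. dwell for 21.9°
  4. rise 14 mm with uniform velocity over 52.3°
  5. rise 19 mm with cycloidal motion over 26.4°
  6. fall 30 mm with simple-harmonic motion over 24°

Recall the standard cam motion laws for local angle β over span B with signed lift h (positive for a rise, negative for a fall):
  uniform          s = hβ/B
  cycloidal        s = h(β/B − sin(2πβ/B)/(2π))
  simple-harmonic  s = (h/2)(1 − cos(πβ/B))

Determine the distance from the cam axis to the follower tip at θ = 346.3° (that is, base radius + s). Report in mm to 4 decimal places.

seg 1 [0°–185°] uniform, h=14: full span → s += 14 → s = 14.0000
seg 2 [185°–235.4°] simple-harmonic, h=-5: full span → s += -5 → s = 9.0000
seg 3 [235.4°–257.3°] dwell: s stays 9.0000
seg 4 [257.3°–309.6°] uniform, h=14: full span → s += 14 → s = 23.0000
seg 5 [309.6°–336°] cycloidal, h=19: full span → s += 19 → s = 42.0000
seg 6 [336°–360°] simple-harmonic, h=-30: θ=346.3° here. β=10.3, B=24. -30/2·(1 − cos(π·0.4292)) = -11.6895 → s = 30.3105
radial distance = base radius + s = 27 + 30.3105 = 57.3105

57.3105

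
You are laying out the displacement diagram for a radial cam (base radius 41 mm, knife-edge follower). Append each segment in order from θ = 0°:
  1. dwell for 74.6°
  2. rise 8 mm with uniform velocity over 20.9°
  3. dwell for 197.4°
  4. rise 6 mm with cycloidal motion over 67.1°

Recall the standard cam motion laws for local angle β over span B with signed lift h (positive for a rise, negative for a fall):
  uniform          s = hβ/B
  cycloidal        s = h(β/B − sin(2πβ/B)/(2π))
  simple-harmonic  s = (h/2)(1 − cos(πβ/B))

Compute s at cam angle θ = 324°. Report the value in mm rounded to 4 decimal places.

seg 1 [0°–74.6°] dwell: s stays 0.0000
seg 2 [74.6°–95.5°] uniform, h=8: full span → s += 8 → s = 8.0000
seg 3 [95.5°–292.9°] dwell: s stays 8.0000
seg 4 [292.9°–360°] cycloidal, h=6: θ=324° here. β=31.1, B=67.1. 6·(0.4635 − sin(2π·0.4635)/(2π)) = 2.5638 → s = 10.5638

10.5638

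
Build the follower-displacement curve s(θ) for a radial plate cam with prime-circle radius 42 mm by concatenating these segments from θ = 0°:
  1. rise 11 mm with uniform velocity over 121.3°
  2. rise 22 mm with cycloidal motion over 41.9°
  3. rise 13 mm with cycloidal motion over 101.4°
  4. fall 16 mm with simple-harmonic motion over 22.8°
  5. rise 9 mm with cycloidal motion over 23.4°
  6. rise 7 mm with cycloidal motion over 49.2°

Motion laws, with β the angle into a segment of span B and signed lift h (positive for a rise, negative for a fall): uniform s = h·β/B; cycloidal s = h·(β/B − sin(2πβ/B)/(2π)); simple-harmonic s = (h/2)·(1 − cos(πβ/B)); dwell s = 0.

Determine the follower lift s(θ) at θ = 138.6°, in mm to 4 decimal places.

seg 1 [0°–121.3°] uniform, h=11: full span → s += 11 → s = 11.0000
seg 2 [121.3°–163.2°] cycloidal, h=22: θ=138.6° here. β=17.3, B=41.9. 22·(0.4129 − sin(2π·0.4129)/(2π)) = 7.2613 → s = 18.2613

18.2613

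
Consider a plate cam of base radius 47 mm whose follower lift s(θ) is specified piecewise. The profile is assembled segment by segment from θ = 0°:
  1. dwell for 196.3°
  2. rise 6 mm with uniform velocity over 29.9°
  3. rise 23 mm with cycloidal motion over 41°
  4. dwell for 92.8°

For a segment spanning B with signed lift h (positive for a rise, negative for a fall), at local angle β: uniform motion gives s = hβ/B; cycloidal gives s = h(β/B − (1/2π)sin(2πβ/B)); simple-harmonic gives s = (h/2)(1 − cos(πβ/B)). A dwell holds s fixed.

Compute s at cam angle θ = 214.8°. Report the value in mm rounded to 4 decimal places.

seg 1 [0°–196.3°] dwell: s stays 0.0000
seg 2 [196.3°–226.2°] uniform, h=6: θ=214.8° here. β=18.5, B=29.9. 6·18.5/29.9 = 3.7124 → s = 3.7124

3.7124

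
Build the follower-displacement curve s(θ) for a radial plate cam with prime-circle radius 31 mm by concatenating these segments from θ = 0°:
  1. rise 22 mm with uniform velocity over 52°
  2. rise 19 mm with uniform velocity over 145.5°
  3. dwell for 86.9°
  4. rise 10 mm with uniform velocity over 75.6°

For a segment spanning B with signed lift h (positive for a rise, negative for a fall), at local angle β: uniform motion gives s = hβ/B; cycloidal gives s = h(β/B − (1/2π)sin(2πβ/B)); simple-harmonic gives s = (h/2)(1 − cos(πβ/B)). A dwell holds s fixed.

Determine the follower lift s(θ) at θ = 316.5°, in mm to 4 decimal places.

seg 1 [0°–52°] uniform, h=22: full span → s += 22 → s = 22.0000
seg 2 [52°–197.5°] uniform, h=19: full span → s += 19 → s = 41.0000
seg 3 [197.5°–284.4°] dwell: s stays 41.0000
seg 4 [284.4°–360°] uniform, h=10: θ=316.5° here. β=32.1, B=75.6. 10·32.1/75.6 = 4.2460 → s = 45.2460

45.2460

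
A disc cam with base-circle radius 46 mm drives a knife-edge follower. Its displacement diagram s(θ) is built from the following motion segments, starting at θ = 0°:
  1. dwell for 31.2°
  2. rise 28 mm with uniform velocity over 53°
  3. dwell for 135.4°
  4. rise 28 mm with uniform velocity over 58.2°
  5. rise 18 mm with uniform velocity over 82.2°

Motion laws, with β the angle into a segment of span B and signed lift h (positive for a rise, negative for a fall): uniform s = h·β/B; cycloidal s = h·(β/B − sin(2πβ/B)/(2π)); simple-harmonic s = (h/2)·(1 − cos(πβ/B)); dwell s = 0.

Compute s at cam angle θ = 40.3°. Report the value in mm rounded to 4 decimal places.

seg 1 [0°–31.2°] dwell: s stays 0.0000
seg 2 [31.2°–84.2°] uniform, h=28: θ=40.3° here. β=9.1, B=53. 28·9.1/53 = 4.8075 → s = 4.8075

4.8075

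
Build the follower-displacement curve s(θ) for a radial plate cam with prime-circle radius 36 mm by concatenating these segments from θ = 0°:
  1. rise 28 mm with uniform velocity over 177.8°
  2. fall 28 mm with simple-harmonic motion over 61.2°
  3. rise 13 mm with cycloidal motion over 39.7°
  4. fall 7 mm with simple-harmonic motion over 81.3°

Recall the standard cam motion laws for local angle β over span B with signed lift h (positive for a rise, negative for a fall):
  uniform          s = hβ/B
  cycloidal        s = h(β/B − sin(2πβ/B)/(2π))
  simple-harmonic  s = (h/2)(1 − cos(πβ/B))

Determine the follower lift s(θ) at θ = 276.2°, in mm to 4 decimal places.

seg 1 [0°–177.8°] uniform, h=28: full span → s += 28 → s = 28.0000
seg 2 [177.8°–239°] simple-harmonic, h=-28: full span → s += -28 → s = 0.0000
seg 3 [239°–278.7°] cycloidal, h=13: θ=276.2° here. β=37.2, B=39.7. 13·(0.9370 − sin(2π·0.9370)/(2π)) = 12.9788 → s = 12.9788

12.9788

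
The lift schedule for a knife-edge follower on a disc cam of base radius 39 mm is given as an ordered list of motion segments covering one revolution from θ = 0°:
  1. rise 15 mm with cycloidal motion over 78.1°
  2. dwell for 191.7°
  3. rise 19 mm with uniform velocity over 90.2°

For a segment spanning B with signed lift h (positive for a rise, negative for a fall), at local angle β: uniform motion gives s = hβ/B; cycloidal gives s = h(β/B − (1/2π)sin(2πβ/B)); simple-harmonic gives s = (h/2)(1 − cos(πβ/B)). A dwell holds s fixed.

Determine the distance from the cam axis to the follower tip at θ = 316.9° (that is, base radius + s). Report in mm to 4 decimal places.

seg 1 [0°–78.1°] cycloidal, h=15: full span → s += 15 → s = 15.0000
seg 2 [78.1°–269.8°] dwell: s stays 15.0000
seg 3 [269.8°–360°] uniform, h=19: θ=316.9° here. β=47.1, B=90.2. 19·47.1/90.2 = 9.9213 → s = 24.9213
radial distance = base radius + s = 39 + 24.9213 = 63.9213

63.9213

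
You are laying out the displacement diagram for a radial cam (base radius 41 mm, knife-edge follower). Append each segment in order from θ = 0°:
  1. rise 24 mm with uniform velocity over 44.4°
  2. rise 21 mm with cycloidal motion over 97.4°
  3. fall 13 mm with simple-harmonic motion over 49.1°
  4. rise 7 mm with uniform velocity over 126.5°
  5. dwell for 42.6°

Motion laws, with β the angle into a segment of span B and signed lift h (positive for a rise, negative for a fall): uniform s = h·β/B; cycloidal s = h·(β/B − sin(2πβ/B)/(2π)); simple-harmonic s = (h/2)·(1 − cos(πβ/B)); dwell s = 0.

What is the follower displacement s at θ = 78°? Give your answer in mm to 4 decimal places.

seg 1 [0°–44.4°] uniform, h=24: full span → s += 24 → s = 24.0000
seg 2 [44.4°–141.8°] cycloidal, h=21: θ=78° here. β=33.6, B=97.4. 21·(0.3450 − sin(2π·0.3450)/(2π)) = 4.4797 → s = 28.4797

28.4797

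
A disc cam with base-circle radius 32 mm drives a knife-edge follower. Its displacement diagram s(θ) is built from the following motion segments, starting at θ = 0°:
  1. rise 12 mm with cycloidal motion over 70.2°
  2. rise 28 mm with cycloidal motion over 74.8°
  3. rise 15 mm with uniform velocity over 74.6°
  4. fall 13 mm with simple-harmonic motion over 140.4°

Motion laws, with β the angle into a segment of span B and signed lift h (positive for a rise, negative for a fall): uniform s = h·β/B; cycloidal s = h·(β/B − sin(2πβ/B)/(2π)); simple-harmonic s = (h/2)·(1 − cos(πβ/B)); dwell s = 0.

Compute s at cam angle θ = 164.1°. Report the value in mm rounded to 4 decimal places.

seg 1 [0°–70.2°] cycloidal, h=12: full span → s += 12 → s = 12.0000
seg 2 [70.2°–145°] cycloidal, h=28: full span → s += 28 → s = 40.0000
seg 3 [145°–219.6°] uniform, h=15: θ=164.1° here. β=19.1, B=74.6. 15·19.1/74.6 = 3.8405 → s = 43.8405

43.8405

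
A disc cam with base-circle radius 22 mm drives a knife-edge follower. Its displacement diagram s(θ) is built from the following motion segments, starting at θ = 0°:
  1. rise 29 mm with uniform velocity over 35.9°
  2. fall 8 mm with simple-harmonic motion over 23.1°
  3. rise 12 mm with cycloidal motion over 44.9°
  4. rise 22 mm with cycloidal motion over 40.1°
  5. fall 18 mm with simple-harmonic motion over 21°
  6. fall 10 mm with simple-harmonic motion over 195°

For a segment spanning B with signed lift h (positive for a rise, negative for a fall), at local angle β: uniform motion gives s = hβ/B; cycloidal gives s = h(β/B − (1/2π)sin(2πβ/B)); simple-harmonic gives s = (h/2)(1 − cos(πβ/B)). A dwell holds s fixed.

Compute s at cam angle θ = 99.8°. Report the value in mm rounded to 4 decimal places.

seg 1 [0°–35.9°] uniform, h=29: full span → s += 29 → s = 29.0000
seg 2 [35.9°–59°] simple-harmonic, h=-8: full span → s += -8 → s = 21.0000
seg 3 [59°–103.9°] cycloidal, h=12: θ=99.8° here. β=40.8, B=44.9. 12·(0.9087 − sin(2π·0.9087)/(2π)) = 11.9409 → s = 32.9409

32.9409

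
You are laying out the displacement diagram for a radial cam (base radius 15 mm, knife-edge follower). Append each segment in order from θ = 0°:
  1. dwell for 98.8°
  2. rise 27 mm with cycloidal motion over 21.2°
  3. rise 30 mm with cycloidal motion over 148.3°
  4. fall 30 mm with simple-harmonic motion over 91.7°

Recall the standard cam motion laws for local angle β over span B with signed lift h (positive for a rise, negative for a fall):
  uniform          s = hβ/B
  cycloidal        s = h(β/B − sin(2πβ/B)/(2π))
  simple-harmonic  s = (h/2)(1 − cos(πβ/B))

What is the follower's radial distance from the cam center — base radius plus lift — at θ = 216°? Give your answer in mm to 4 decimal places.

seg 1 [0°–98.8°] dwell: s stays 0.0000
seg 2 [98.8°–120°] cycloidal, h=27: full span → s += 27 → s = 27.0000
seg 3 [120°–268.3°] cycloidal, h=30: θ=216° here. β=96, B=148.3. 30·(0.6473 − sin(2π·0.6473)/(2π)) = 23.2354 → s = 50.2354
radial distance = base radius + s = 15 + 50.2354 = 65.2354

65.2354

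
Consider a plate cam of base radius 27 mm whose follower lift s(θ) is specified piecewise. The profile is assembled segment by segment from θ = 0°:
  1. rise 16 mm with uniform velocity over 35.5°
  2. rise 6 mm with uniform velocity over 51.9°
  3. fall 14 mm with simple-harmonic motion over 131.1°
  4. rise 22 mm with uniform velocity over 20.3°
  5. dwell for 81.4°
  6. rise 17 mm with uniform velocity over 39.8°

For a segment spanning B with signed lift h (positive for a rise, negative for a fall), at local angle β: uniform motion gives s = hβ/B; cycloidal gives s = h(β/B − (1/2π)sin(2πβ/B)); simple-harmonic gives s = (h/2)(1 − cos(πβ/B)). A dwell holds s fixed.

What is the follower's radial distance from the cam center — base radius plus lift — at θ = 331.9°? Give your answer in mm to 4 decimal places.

seg 1 [0°–35.5°] uniform, h=16: full span → s += 16 → s = 16.0000
seg 2 [35.5°–87.4°] uniform, h=6: full span → s += 6 → s = 22.0000
seg 3 [87.4°–218.5°] simple-harmonic, h=-14: full span → s += -14 → s = 8.0000
seg 4 [218.5°–238.8°] uniform, h=22: full span → s += 22 → s = 30.0000
seg 5 [238.8°–320.2°] dwell: s stays 30.0000
seg 6 [320.2°–360°] uniform, h=17: θ=331.9° here. β=11.7, B=39.8. 17·11.7/39.8 = 4.9975 → s = 34.9975
radial distance = base radius + s = 27 + 34.9975 = 61.9975

61.9975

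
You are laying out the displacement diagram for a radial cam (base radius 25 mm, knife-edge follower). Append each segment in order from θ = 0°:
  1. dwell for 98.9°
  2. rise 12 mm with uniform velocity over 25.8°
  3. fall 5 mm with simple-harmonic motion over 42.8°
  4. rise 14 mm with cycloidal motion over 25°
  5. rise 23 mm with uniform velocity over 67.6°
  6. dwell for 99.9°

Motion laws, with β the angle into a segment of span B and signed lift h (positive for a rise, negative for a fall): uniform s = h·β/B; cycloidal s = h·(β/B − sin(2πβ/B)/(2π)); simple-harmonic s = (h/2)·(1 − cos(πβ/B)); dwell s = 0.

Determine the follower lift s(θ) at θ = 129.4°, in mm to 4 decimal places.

seg 1 [0°–98.9°] dwell: s stays 0.0000
seg 2 [98.9°–124.7°] uniform, h=12: full span → s += 12 → s = 12.0000
seg 3 [124.7°–167.5°] simple-harmonic, h=-5: θ=129.4° here. β=4.7, B=42.8. -5/2·(1 − cos(π·0.1098)) = -0.1473 → s = 11.8527

11.8527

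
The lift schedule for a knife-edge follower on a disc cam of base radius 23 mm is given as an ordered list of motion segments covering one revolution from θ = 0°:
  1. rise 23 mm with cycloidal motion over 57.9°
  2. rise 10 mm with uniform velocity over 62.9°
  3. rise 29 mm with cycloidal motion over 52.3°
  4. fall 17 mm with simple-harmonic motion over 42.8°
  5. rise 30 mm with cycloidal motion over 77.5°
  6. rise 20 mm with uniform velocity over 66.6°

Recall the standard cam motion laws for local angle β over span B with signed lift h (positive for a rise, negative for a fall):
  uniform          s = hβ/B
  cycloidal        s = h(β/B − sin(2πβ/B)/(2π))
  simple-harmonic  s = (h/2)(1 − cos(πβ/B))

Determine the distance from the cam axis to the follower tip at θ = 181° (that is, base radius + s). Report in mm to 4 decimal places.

seg 1 [0°–57.9°] cycloidal, h=23: full span → s += 23 → s = 23.0000
seg 2 [57.9°–120.8°] uniform, h=10: full span → s += 10 → s = 33.0000
seg 3 [120.8°–173.1°] cycloidal, h=29: full span → s += 29 → s = 62.0000
seg 4 [173.1°–215.9°] simple-harmonic, h=-17: θ=181° here. β=7.9, B=42.8. -17/2·(1 − cos(π·0.1846)) = -1.3895 → s = 60.6105
radial distance = base radius + s = 23 + 60.6105 = 83.6105

83.6105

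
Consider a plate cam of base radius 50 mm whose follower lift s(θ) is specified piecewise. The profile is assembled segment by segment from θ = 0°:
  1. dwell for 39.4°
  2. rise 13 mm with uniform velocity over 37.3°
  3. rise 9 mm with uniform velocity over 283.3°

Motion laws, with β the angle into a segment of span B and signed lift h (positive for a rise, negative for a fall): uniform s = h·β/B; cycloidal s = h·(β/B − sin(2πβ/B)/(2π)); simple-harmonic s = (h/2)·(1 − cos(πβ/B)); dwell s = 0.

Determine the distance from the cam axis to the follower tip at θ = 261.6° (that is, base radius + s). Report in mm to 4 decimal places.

seg 1 [0°–39.4°] dwell: s stays 0.0000
seg 2 [39.4°–76.7°] uniform, h=13: full span → s += 13 → s = 13.0000
seg 3 [76.7°–360°] uniform, h=9: θ=261.6° here. β=184.9, B=283.3. 9·184.9/283.3 = 5.8740 → s = 18.8740
radial distance = base radius + s = 50 + 18.8740 = 68.8740

68.8740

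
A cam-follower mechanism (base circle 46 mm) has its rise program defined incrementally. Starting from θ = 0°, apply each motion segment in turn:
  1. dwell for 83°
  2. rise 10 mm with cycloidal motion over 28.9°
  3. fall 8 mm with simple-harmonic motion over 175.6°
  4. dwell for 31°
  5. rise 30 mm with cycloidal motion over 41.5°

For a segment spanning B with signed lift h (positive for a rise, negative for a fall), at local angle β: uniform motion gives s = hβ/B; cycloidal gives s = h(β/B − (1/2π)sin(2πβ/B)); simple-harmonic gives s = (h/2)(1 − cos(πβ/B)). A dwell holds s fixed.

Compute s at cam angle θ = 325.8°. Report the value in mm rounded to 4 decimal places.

seg 1 [0°–83°] dwell: s stays 0.0000
seg 2 [83°–111.9°] cycloidal, h=10: full span → s += 10 → s = 10.0000
seg 3 [111.9°–287.5°] simple-harmonic, h=-8: full span → s += -8 → s = 2.0000
seg 4 [287.5°–318.5°] dwell: s stays 2.0000
seg 5 [318.5°–360°] cycloidal, h=30: θ=325.8° here. β=7.3, B=41.5. 30·(0.1759 − sin(2π·0.1759)/(2π)) = 1.0106 → s = 3.0106

3.0106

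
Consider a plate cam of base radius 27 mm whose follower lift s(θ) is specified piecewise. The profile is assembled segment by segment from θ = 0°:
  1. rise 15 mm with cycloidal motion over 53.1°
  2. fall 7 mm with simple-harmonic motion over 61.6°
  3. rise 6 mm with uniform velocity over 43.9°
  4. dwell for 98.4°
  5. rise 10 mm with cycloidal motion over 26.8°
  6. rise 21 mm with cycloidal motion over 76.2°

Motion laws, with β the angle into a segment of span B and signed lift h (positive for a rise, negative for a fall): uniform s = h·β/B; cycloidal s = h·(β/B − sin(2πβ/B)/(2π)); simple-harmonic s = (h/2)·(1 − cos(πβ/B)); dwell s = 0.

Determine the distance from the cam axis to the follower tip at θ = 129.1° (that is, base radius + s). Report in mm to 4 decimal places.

seg 1 [0°–53.1°] cycloidal, h=15: full span → s += 15 → s = 15.0000
seg 2 [53.1°–114.7°] simple-harmonic, h=-7: full span → s += -7 → s = 8.0000
seg 3 [114.7°–158.6°] uniform, h=6: θ=129.1° here. β=14.4, B=43.9. 6·14.4/43.9 = 1.9681 → s = 9.9681
radial distance = base radius + s = 27 + 9.9681 = 36.9681

36.9681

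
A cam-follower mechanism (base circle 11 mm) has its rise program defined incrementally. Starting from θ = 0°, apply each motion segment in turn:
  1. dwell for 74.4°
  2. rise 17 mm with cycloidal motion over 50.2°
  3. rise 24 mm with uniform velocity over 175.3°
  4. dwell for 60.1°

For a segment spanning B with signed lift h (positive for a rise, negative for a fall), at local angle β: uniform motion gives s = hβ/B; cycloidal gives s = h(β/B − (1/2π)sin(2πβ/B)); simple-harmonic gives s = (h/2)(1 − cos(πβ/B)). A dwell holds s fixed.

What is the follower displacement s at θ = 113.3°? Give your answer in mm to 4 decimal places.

seg 1 [0°–74.4°] dwell: s stays 0.0000
seg 2 [74.4°–124.6°] cycloidal, h=17: θ=113.3° here. β=38.9, B=50.2. 17·(0.7749 − sin(2π·0.7749)/(2π)) = 15.8459 → s = 15.8459

15.8459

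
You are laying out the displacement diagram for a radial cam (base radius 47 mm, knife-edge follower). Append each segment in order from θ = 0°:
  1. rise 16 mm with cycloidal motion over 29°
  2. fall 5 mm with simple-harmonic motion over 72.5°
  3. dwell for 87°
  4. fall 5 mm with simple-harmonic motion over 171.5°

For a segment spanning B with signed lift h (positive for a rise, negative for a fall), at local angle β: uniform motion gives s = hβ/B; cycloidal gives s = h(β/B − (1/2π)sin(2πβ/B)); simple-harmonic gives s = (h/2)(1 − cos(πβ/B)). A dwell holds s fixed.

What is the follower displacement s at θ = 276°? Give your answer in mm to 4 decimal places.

seg 1 [0°–29°] cycloidal, h=16: full span → s += 16 → s = 16.0000
seg 2 [29°–101.5°] simple-harmonic, h=-5: full span → s += -5 → s = 11.0000
seg 3 [101.5°–188.5°] dwell: s stays 11.0000
seg 4 [188.5°–360°] simple-harmonic, h=-5: θ=276° here. β=87.5, B=171.5. -5/2·(1 − cos(π·0.5102)) = -2.5801 → s = 8.4199

8.4199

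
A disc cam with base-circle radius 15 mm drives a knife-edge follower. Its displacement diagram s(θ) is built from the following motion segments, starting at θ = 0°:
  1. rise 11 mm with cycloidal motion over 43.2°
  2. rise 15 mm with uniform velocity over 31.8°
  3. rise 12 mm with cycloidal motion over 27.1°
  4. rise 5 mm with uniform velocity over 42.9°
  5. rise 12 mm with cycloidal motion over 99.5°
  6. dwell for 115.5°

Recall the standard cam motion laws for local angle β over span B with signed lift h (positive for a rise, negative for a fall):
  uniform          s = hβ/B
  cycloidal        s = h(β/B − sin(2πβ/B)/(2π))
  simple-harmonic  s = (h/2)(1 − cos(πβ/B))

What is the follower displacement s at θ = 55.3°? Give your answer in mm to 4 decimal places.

seg 1 [0°–43.2°] cycloidal, h=11: full span → s += 11 → s = 11.0000
seg 2 [43.2°–75°] uniform, h=15: θ=55.3° here. β=12.1, B=31.8. 15·12.1/31.8 = 5.7075 → s = 16.7075

16.7075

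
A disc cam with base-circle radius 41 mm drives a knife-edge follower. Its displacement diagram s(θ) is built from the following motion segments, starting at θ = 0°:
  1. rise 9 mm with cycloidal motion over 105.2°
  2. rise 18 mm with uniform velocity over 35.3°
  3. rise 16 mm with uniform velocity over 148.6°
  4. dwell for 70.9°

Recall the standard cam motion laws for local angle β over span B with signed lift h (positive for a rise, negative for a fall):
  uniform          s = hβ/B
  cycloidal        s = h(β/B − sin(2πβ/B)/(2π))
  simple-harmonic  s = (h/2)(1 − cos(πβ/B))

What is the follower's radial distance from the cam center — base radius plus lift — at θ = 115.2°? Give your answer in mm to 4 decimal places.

seg 1 [0°–105.2°] cycloidal, h=9: full span → s += 9 → s = 9.0000
seg 2 [105.2°–140.5°] uniform, h=18: θ=115.2° here. β=10, B=35.3. 18·10/35.3 = 5.0992 → s = 14.0992
radial distance = base radius + s = 41 + 14.0992 = 55.0992

55.0992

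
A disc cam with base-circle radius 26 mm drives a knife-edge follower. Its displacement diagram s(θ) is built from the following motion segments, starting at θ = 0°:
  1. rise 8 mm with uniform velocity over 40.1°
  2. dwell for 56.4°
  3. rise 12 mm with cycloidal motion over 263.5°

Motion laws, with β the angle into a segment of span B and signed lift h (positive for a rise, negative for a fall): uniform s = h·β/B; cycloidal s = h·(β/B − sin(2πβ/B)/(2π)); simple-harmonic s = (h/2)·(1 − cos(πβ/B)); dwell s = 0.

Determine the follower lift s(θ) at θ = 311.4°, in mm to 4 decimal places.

seg 1 [0°–40.1°] uniform, h=8: full span → s += 8 → s = 8.0000
seg 2 [40.1°–96.5°] dwell: s stays 8.0000
seg 3 [96.5°–360°] cycloidal, h=12: θ=311.4° here. β=214.9, B=263.5. 12·(0.8156 − sin(2π·0.8156)/(2π)) = 11.5368 → s = 19.5368

19.5368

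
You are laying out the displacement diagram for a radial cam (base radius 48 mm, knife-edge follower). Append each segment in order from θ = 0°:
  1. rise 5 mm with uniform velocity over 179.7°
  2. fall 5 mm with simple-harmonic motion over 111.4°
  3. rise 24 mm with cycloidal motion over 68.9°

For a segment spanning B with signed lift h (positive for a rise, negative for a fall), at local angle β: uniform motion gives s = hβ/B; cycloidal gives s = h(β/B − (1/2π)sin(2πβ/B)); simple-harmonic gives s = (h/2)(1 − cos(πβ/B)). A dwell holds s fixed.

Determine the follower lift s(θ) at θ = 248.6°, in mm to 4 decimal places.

seg 1 [0°–179.7°] uniform, h=5: full span → s += 5 → s = 5.0000
seg 2 [179.7°–291.1°] simple-harmonic, h=-5: θ=248.6° here. β=68.9, B=111.4. -5/2·(1 − cos(π·0.6185)) = -3.4093 → s = 1.5907

1.5907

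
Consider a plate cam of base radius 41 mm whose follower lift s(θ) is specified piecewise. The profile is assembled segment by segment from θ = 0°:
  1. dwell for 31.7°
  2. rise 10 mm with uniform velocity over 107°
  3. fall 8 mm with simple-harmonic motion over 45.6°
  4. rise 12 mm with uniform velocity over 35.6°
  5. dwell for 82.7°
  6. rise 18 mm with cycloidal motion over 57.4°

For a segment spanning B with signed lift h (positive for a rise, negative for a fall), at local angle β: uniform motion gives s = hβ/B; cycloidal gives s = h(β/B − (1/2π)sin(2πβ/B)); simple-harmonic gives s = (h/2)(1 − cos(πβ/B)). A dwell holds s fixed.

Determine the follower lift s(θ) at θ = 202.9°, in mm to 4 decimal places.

seg 1 [0°–31.7°] dwell: s stays 0.0000
seg 2 [31.7°–138.7°] uniform, h=10: full span → s += 10 → s = 10.0000
seg 3 [138.7°–184.3°] simple-harmonic, h=-8: full span → s += -8 → s = 2.0000
seg 4 [184.3°–219.9°] uniform, h=12: θ=202.9° here. β=18.6, B=35.6. 12·18.6/35.6 = 6.2697 → s = 8.2697

8.2697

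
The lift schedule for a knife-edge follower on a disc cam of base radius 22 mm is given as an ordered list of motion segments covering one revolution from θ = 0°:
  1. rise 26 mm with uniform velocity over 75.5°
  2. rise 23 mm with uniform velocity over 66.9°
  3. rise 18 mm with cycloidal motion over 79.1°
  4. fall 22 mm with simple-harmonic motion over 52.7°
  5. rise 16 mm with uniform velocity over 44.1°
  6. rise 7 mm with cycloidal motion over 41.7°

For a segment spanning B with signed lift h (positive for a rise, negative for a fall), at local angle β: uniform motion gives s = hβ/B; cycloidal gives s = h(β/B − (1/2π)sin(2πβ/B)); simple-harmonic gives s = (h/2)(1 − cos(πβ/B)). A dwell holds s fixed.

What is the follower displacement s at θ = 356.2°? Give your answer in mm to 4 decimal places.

seg 1 [0°–75.5°] uniform, h=26: full span → s += 26 → s = 26.0000
seg 2 [75.5°–142.4°] uniform, h=23: full span → s += 23 → s = 49.0000
seg 3 [142.4°–221.5°] cycloidal, h=18: full span → s += 18 → s = 67.0000
seg 4 [221.5°–274.2°] simple-harmonic, h=-22: full span → s += -22 → s = 45.0000
seg 5 [274.2°–318.3°] uniform, h=16: full span → s += 16 → s = 61.0000
seg 6 [318.3°–360°] cycloidal, h=7: θ=356.2° here. β=37.9, B=41.7. 7·(0.9089 − sin(2π·0.9089)/(2π)) = 6.9657 → s = 67.9657

67.9657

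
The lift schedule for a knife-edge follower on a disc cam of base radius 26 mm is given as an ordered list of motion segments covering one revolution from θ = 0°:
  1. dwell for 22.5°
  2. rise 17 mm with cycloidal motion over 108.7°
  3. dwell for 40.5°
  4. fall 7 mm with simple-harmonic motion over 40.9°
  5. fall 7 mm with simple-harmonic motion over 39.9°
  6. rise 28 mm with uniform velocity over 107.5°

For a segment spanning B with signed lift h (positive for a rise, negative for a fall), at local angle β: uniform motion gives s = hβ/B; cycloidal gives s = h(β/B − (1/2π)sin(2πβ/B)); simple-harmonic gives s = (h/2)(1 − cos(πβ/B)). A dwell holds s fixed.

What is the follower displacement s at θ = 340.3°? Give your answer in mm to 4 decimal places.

seg 1 [0°–22.5°] dwell: s stays 0.0000
seg 2 [22.5°–131.2°] cycloidal, h=17: full span → s += 17 → s = 17.0000
seg 3 [131.2°–171.7°] dwell: s stays 17.0000
seg 4 [171.7°–212.6°] simple-harmonic, h=-7: full span → s += -7 → s = 10.0000
seg 5 [212.6°–252.5°] simple-harmonic, h=-7: full span → s += -7 → s = 3.0000
seg 6 [252.5°–360°] uniform, h=28: θ=340.3° here. β=87.8, B=107.5. 28·87.8/107.5 = 22.8688 → s = 25.8688

25.8688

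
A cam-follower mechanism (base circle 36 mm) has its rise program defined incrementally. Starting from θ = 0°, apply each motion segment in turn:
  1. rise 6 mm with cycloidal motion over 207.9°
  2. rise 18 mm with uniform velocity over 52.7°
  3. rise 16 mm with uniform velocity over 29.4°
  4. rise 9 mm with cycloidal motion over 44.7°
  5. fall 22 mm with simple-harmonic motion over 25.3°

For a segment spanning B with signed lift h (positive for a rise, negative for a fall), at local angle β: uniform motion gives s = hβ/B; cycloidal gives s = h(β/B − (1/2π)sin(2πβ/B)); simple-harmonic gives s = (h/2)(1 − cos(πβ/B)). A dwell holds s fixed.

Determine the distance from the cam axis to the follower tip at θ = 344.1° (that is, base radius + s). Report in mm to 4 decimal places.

seg 1 [0°–207.9°] cycloidal, h=6: full span → s += 6 → s = 6.0000
seg 2 [207.9°–260.6°] uniform, h=18: full span → s += 18 → s = 24.0000
seg 3 [260.6°–290°] uniform, h=16: full span → s += 16 → s = 40.0000
seg 4 [290°–334.7°] cycloidal, h=9: full span → s += 9 → s = 49.0000
seg 5 [334.7°–360°] simple-harmonic, h=-22: θ=344.1° here. β=9.4, B=25.3. -22/2·(1 − cos(π·0.3715)) = -6.6803 → s = 42.3197
radial distance = base radius + s = 36 + 42.3197 = 78.3197

78.3197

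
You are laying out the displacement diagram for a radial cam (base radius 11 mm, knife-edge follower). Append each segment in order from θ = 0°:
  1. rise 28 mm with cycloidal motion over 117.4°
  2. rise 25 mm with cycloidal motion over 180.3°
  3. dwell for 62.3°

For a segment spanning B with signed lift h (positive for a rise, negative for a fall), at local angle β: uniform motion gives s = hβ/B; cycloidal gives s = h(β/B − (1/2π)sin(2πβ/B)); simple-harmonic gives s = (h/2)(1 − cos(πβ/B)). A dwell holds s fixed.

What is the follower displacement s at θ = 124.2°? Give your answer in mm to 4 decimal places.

seg 1 [0°–117.4°] cycloidal, h=28: full span → s += 28 → s = 28.0000
seg 2 [117.4°–297.7°] cycloidal, h=25: θ=124.2° here. β=6.8, B=180.3. 25·(0.0377 − sin(2π·0.0377)/(2π)) = 0.0088 → s = 28.0088

28.0088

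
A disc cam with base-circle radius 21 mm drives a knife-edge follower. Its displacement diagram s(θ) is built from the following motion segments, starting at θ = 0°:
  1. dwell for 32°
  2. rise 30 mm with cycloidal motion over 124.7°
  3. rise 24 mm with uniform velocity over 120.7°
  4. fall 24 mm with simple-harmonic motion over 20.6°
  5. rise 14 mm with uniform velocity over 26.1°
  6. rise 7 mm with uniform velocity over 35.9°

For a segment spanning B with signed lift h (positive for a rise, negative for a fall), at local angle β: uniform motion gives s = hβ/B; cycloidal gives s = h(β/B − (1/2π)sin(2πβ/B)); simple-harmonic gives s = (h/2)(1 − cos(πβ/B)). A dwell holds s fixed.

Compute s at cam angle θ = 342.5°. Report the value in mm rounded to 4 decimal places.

seg 1 [0°–32°] dwell: s stays 0.0000
seg 2 [32°–156.7°] cycloidal, h=30: full span → s += 30 → s = 30.0000
seg 3 [156.7°–277.4°] uniform, h=24: full span → s += 24 → s = 54.0000
seg 4 [277.4°–298°] simple-harmonic, h=-24: full span → s += -24 → s = 30.0000
seg 5 [298°–324.1°] uniform, h=14: full span → s += 14 → s = 44.0000
seg 6 [324.1°–360°] uniform, h=7: θ=342.5° here. β=18.4, B=35.9. 7·18.4/35.9 = 3.5877 → s = 47.5877

47.5877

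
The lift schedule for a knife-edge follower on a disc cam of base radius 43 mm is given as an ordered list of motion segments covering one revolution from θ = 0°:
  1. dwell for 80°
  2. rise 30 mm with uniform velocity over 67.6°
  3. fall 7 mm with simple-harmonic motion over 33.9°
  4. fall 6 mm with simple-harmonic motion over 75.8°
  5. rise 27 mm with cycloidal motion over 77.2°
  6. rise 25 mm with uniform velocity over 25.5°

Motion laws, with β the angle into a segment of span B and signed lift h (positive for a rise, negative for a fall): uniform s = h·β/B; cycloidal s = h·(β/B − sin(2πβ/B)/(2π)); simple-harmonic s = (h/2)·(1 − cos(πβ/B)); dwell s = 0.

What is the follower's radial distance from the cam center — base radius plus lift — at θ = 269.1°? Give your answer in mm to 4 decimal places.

seg 1 [0°–80°] dwell: s stays 0.0000
seg 2 [80°–147.6°] uniform, h=30: full span → s += 30 → s = 30.0000
seg 3 [147.6°–181.5°] simple-harmonic, h=-7: full span → s += -7 → s = 23.0000
seg 4 [181.5°–257.3°] simple-harmonic, h=-6: full span → s += -6 → s = 17.0000
seg 5 [257.3°–334.5°] cycloidal, h=27: θ=269.1° here. β=11.8, B=77.2. 27·(0.1528 − sin(2π·0.1528)/(2π)) = 0.6058 → s = 17.6058
radial distance = base radius + s = 43 + 17.6058 = 60.6058

60.6058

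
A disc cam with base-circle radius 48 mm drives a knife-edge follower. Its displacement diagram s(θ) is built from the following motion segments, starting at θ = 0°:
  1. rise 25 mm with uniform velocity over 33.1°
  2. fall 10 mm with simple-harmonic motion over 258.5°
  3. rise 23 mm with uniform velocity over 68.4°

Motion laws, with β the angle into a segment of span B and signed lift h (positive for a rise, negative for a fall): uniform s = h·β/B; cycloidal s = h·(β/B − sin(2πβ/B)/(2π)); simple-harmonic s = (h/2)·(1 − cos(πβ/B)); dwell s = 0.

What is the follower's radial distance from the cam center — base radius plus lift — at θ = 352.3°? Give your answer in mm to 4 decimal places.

seg 1 [0°–33.1°] uniform, h=25: full span → s += 25 → s = 25.0000
seg 2 [33.1°–291.6°] simple-harmonic, h=-10: full span → s += -10 → s = 15.0000
seg 3 [291.6°–360°] uniform, h=23: θ=352.3° here. β=60.7, B=68.4. 23·60.7/68.4 = 20.4108 → s = 35.4108
radial distance = base radius + s = 48 + 35.4108 = 83.4108

83.4108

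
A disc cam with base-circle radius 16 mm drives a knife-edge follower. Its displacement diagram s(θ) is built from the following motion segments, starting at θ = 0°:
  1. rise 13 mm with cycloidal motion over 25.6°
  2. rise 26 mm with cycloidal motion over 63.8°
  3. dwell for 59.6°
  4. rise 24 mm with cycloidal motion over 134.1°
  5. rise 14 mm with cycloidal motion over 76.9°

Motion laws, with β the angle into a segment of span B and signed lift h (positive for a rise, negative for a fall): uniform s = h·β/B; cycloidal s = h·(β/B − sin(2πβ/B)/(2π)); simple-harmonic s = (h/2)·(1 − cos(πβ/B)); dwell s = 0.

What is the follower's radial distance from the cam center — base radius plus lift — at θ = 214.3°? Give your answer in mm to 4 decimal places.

seg 1 [0°–25.6°] cycloidal, h=13: full span → s += 13 → s = 13.0000
seg 2 [25.6°–89.4°] cycloidal, h=26: full span → s += 26 → s = 39.0000
seg 3 [89.4°–149°] dwell: s stays 39.0000
seg 4 [149°–283.1°] cycloidal, h=24: θ=214.3° here. β=65.3, B=134.1. 24·(0.4870 − sin(2π·0.4870)/(2π)) = 11.3740 → s = 50.3740
radial distance = base radius + s = 16 + 50.3740 = 66.3740

66.3740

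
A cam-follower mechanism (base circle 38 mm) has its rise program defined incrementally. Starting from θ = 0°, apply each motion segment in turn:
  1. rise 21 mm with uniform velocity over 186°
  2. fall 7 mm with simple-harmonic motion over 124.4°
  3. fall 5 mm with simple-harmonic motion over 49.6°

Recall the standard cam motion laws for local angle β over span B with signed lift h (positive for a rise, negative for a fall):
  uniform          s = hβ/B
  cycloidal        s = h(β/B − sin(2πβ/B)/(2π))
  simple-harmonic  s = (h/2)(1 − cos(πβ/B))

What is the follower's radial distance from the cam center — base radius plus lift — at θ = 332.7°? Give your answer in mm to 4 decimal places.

seg 1 [0°–186°] uniform, h=21: full span → s += 21 → s = 21.0000
seg 2 [186°–310.4°] simple-harmonic, h=-7: full span → s += -7 → s = 14.0000
seg 3 [310.4°–360°] simple-harmonic, h=-5: θ=332.7° here. β=22.3, B=49.6. -5/2·(1 − cos(π·0.4496)) = -2.1058 → s = 11.8942
radial distance = base radius + s = 38 + 11.8942 = 49.8942

49.8942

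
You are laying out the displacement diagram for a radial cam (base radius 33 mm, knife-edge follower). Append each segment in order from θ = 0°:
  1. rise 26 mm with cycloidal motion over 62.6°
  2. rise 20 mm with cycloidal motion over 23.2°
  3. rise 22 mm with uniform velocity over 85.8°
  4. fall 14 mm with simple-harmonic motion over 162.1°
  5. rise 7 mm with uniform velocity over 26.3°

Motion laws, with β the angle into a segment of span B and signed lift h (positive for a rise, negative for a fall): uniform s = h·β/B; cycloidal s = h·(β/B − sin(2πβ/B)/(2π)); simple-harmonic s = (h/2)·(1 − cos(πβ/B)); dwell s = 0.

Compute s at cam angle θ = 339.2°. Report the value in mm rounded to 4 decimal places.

seg 1 [0°–62.6°] cycloidal, h=26: full span → s += 26 → s = 26.0000
seg 2 [62.6°–85.8°] cycloidal, h=20: full span → s += 20 → s = 46.0000
seg 3 [85.8°–171.6°] uniform, h=22: full span → s += 22 → s = 68.0000
seg 4 [171.6°–333.7°] simple-harmonic, h=-14: full span → s += -14 → s = 54.0000
seg 5 [333.7°–360°] uniform, h=7: θ=339.2° here. β=5.5, B=26.3. 7·5.5/26.3 = 1.4639 → s = 55.4639

55.4639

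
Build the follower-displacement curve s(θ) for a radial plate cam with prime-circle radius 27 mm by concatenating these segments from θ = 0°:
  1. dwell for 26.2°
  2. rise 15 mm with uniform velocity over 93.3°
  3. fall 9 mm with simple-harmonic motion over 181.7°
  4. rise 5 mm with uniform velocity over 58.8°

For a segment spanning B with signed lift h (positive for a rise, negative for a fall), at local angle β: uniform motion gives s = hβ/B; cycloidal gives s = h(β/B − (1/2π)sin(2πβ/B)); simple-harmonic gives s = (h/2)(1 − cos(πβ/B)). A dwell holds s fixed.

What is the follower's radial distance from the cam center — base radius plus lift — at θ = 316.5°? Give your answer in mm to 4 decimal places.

seg 1 [0°–26.2°] dwell: s stays 0.0000
seg 2 [26.2°–119.5°] uniform, h=15: full span → s += 15 → s = 15.0000
seg 3 [119.5°–301.2°] simple-harmonic, h=-9: full span → s += -9 → s = 6.0000
seg 4 [301.2°–360°] uniform, h=5: θ=316.5° here. β=15.3, B=58.8. 5·15.3/58.8 = 1.3010 → s = 7.3010
radial distance = base radius + s = 27 + 7.3010 = 34.3010

34.3010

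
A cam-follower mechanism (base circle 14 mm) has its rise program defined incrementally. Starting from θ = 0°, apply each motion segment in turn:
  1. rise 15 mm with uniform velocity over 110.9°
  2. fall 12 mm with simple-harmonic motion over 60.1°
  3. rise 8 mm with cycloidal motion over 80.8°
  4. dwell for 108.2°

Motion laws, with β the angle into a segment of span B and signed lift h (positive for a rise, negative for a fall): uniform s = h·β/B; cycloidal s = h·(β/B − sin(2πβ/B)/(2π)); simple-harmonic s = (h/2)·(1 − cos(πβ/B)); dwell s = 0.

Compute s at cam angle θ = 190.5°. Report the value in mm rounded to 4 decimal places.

seg 1 [0°–110.9°] uniform, h=15: full span → s += 15 → s = 15.0000
seg 2 [110.9°–171°] simple-harmonic, h=-12: full span → s += -12 → s = 3.0000
seg 3 [171°–251.8°] cycloidal, h=8: θ=190.5° here. β=19.5, B=80.8. 8·(0.2413 − sin(2π·0.2413)/(2π)) = 0.6593 → s = 3.6593

3.6593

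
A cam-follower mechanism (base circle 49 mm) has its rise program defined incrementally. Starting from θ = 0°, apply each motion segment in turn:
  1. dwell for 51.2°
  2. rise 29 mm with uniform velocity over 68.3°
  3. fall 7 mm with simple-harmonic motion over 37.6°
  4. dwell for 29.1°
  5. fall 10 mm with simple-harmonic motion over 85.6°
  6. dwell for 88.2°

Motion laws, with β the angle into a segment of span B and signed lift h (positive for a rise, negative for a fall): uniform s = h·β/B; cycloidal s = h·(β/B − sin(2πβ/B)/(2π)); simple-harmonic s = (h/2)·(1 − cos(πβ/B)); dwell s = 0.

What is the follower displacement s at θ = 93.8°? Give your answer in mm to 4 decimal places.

seg 1 [0°–51.2°] dwell: s stays 0.0000
seg 2 [51.2°–119.5°] uniform, h=29: θ=93.8° here. β=42.6, B=68.3. 29·42.6/68.3 = 18.0878 → s = 18.0878

18.0878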